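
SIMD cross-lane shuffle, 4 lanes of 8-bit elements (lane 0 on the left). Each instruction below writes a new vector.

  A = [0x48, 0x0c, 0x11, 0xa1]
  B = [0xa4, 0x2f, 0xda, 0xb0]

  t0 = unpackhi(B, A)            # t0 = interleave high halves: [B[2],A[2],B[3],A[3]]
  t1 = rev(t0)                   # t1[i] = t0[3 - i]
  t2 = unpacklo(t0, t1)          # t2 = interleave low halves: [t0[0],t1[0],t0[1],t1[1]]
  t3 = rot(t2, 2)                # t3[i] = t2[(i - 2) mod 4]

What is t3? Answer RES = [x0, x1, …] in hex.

RES = [ 0x11  0xb0  0xda  0xa1 ]

t0 = [0xda, 0x11, 0xb0, 0xa1]
t1 = [0xa1, 0xb0, 0x11, 0xda]
t2 = [0xda, 0xa1, 0x11, 0xb0]
t3 = [0x11, 0xb0, 0xda, 0xa1]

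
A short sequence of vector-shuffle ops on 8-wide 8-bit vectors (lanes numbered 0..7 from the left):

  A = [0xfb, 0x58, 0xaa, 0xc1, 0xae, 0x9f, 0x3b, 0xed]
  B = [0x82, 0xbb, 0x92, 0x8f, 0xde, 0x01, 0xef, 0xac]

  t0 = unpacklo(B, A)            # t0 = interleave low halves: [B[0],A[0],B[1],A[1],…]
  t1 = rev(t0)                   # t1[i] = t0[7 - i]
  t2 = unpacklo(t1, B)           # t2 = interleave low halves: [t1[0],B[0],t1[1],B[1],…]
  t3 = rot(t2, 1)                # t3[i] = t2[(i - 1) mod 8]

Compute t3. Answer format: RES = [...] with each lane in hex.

t0 = [0x82, 0xfb, 0xbb, 0x58, 0x92, 0xaa, 0x8f, 0xc1]
t1 = [0xc1, 0x8f, 0xaa, 0x92, 0x58, 0xbb, 0xfb, 0x82]
t2 = [0xc1, 0x82, 0x8f, 0xbb, 0xaa, 0x92, 0x92, 0x8f]
t3 = [0x8f, 0xc1, 0x82, 0x8f, 0xbb, 0xaa, 0x92, 0x92]

RES = [0x8f, 0xc1, 0x82, 0x8f, 0xbb, 0xaa, 0x92, 0x92]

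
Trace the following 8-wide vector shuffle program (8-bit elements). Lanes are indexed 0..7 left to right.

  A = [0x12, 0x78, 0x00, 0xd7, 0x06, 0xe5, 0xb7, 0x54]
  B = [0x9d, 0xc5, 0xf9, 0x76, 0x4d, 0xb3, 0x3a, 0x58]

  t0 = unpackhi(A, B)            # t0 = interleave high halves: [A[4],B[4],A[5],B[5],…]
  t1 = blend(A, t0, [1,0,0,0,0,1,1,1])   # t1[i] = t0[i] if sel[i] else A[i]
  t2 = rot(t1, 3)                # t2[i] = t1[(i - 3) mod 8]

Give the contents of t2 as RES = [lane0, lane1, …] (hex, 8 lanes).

→ t0 |06|4d|e5|b3|b7|3a|54|58|
→ t1 |06|78|00|d7|06|3a|54|58|
→ t2 |3a|54|58|06|78|00|d7|06|

RES = [0x3a, 0x54, 0x58, 0x06, 0x78, 0x00, 0xd7, 0x06]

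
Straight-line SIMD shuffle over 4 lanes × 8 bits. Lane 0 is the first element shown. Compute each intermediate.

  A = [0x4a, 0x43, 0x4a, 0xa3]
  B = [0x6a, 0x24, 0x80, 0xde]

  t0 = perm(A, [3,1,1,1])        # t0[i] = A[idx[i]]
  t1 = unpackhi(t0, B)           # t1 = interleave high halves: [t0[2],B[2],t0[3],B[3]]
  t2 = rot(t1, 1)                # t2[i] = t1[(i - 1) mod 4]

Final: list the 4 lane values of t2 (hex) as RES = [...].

  t0: a3 43 43 43
  t1: 43 80 43 de
  t2: de 43 80 43

RES = [0xde, 0x43, 0x80, 0x43]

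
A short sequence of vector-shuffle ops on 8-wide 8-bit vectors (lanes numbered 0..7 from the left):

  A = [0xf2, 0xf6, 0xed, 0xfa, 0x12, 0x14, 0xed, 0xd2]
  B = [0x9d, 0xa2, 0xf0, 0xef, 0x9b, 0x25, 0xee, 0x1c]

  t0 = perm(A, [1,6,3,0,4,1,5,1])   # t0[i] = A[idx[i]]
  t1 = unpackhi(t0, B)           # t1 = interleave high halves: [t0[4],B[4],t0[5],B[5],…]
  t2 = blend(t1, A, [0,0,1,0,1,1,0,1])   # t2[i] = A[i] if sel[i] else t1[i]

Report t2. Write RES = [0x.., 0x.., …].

RES = [ 0x12  0x9b  0xed  0x25  0x12  0x14  0xf6  0xd2 ]

→ t0 |f6|ed|fa|f2|12|f6|14|f6|
→ t1 |12|9b|f6|25|14|ee|f6|1c|
→ t2 |12|9b|ed|25|12|14|f6|d2|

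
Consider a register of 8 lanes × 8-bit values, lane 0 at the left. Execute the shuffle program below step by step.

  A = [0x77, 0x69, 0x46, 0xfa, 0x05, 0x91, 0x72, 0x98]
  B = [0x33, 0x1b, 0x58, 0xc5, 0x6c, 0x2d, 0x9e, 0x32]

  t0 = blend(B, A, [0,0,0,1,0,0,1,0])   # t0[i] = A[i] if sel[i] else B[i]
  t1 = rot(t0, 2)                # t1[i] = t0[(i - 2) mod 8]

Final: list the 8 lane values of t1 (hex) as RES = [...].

RES = [ 0x72  0x32  0x33  0x1b  0x58  0xfa  0x6c  0x2d ]

  t0: 33 1b 58 fa 6c 2d 72 32
  t1: 72 32 33 1b 58 fa 6c 2d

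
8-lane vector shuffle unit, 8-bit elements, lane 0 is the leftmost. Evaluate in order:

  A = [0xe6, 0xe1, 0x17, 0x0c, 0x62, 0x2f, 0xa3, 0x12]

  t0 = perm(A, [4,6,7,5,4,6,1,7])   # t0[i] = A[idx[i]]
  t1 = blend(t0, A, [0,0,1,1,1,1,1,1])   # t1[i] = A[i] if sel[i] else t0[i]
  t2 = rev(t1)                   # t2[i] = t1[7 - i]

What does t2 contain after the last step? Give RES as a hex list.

RES = [0x12, 0xa3, 0x2f, 0x62, 0x0c, 0x17, 0xa3, 0x62]

t0 = [0x62, 0xa3, 0x12, 0x2f, 0x62, 0xa3, 0xe1, 0x12]
t1 = [0x62, 0xa3, 0x17, 0x0c, 0x62, 0x2f, 0xa3, 0x12]
t2 = [0x12, 0xa3, 0x2f, 0x62, 0x0c, 0x17, 0xa3, 0x62]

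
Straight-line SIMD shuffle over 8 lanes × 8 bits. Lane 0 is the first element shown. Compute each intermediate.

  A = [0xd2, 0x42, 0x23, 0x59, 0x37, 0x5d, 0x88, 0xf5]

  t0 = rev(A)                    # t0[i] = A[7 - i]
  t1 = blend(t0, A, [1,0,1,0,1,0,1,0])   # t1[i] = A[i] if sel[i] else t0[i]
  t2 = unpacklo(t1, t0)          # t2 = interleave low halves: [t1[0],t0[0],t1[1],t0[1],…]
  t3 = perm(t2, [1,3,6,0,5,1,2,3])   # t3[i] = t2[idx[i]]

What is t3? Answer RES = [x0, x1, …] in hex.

  t0: f5 88 5d 37 59 23 42 d2
  t1: d2 88 23 37 37 23 88 d2
  t2: d2 f5 88 88 23 5d 37 37
  t3: f5 88 37 d2 5d f5 88 88

RES = [0xf5, 0x88, 0x37, 0xd2, 0x5d, 0xf5, 0x88, 0x88]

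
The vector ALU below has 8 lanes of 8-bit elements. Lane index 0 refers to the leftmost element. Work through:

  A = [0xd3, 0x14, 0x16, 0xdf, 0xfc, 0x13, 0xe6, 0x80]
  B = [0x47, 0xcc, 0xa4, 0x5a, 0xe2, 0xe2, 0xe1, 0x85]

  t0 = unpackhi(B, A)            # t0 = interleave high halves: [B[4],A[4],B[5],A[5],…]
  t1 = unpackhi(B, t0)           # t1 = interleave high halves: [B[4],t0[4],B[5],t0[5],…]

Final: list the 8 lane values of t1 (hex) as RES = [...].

RES = [0xe2, 0xe1, 0xe2, 0xe6, 0xe1, 0x85, 0x85, 0x80]

  t0: e2 fc e2 13 e1 e6 85 80
  t1: e2 e1 e2 e6 e1 85 85 80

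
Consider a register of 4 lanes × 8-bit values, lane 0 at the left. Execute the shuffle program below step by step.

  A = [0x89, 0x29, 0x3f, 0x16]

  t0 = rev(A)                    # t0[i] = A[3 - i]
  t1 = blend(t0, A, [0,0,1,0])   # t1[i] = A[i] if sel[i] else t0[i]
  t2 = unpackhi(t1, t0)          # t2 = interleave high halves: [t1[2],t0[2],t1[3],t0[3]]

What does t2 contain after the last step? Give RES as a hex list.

RES = [0x3f, 0x29, 0x89, 0x89]

→ t0 |16|3f|29|89|
→ t1 |16|3f|3f|89|
→ t2 |3f|29|89|89|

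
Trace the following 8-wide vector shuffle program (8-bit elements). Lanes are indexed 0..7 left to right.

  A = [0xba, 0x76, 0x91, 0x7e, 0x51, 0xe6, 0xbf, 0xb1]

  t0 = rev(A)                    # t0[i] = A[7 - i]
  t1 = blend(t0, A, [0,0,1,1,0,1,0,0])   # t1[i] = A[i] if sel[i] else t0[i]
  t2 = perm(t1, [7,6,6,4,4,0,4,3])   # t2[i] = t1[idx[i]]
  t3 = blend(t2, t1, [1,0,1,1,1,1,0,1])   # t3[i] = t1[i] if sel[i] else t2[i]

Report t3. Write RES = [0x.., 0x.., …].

t0 = [0xb1, 0xbf, 0xe6, 0x51, 0x7e, 0x91, 0x76, 0xba]
t1 = [0xb1, 0xbf, 0x91, 0x7e, 0x7e, 0xe6, 0x76, 0xba]
t2 = [0xba, 0x76, 0x76, 0x7e, 0x7e, 0xb1, 0x7e, 0x7e]
t3 = [0xb1, 0x76, 0x91, 0x7e, 0x7e, 0xe6, 0x7e, 0xba]

RES = [0xb1, 0x76, 0x91, 0x7e, 0x7e, 0xe6, 0x7e, 0xba]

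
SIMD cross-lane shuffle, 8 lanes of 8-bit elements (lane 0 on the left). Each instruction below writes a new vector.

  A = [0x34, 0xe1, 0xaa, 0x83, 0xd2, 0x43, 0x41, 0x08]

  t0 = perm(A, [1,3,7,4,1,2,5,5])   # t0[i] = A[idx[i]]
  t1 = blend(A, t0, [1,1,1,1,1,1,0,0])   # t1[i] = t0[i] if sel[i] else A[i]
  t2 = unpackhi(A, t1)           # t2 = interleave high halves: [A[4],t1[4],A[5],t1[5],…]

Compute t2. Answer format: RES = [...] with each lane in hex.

RES = [ 0xd2  0xe1  0x43  0xaa  0x41  0x41  0x08  0x08 ]

  t0: e1 83 08 d2 e1 aa 43 43
  t1: e1 83 08 d2 e1 aa 41 08
  t2: d2 e1 43 aa 41 41 08 08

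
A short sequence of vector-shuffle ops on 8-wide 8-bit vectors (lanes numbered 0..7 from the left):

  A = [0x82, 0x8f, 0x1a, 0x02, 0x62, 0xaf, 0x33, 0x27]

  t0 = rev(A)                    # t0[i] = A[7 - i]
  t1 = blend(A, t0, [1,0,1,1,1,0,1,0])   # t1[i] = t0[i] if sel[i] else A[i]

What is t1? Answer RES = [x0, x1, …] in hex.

RES = [ 0x27  0x8f  0xaf  0x62  0x02  0xaf  0x8f  0x27 ]

→ t0 |27|33|af|62|02|1a|8f|82|
→ t1 |27|8f|af|62|02|af|8f|27|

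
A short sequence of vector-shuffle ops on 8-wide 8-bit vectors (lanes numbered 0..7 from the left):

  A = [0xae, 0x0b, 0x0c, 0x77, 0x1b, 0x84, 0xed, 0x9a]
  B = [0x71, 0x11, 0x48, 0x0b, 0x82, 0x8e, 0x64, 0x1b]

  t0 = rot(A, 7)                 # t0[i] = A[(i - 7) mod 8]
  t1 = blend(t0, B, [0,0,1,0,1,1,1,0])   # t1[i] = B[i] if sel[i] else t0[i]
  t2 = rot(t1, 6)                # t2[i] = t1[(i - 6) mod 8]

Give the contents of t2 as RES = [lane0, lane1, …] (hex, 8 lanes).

RES = [0x48, 0x1b, 0x82, 0x8e, 0x64, 0xae, 0x0b, 0x0c]

  t0: 0b 0c 77 1b 84 ed 9a ae
  t1: 0b 0c 48 1b 82 8e 64 ae
  t2: 48 1b 82 8e 64 ae 0b 0c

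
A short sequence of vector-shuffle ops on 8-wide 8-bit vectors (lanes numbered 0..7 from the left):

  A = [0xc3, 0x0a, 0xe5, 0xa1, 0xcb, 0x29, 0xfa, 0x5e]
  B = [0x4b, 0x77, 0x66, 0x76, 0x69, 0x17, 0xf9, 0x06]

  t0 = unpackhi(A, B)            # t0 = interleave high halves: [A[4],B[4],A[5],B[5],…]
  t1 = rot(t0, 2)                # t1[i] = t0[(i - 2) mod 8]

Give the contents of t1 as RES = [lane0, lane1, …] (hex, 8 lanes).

RES = [0x5e, 0x06, 0xcb, 0x69, 0x29, 0x17, 0xfa, 0xf9]

t0 = [0xcb, 0x69, 0x29, 0x17, 0xfa, 0xf9, 0x5e, 0x06]
t1 = [0x5e, 0x06, 0xcb, 0x69, 0x29, 0x17, 0xfa, 0xf9]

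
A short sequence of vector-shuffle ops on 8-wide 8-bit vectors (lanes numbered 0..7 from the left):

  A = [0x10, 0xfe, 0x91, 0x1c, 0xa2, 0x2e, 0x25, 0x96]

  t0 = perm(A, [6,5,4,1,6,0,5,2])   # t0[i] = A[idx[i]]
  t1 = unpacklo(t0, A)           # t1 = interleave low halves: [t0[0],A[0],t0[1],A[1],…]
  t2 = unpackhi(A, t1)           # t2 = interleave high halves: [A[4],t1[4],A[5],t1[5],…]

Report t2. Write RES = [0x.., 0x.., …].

RES = [ 0xa2  0xa2  0x2e  0x91  0x25  0xfe  0x96  0x1c ]

t0 = [0x25, 0x2e, 0xa2, 0xfe, 0x25, 0x10, 0x2e, 0x91]
t1 = [0x25, 0x10, 0x2e, 0xfe, 0xa2, 0x91, 0xfe, 0x1c]
t2 = [0xa2, 0xa2, 0x2e, 0x91, 0x25, 0xfe, 0x96, 0x1c]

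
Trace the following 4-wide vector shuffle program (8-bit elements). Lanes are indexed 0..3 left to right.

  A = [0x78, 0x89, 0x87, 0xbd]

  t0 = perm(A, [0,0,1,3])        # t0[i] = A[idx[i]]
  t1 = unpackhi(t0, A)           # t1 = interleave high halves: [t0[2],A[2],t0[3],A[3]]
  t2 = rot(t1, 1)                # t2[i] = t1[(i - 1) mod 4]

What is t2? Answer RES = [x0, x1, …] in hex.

RES = [ 0xbd  0x89  0x87  0xbd ]

  t0: 78 78 89 bd
  t1: 89 87 bd bd
  t2: bd 89 87 bd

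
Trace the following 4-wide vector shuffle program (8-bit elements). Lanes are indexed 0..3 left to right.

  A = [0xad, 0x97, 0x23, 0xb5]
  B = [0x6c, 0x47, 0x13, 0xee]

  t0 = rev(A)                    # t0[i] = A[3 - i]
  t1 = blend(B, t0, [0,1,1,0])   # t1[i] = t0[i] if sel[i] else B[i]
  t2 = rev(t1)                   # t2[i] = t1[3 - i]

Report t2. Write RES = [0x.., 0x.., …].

  t0: b5 23 97 ad
  t1: 6c 23 97 ee
  t2: ee 97 23 6c

RES = [ 0xee  0x97  0x23  0x6c ]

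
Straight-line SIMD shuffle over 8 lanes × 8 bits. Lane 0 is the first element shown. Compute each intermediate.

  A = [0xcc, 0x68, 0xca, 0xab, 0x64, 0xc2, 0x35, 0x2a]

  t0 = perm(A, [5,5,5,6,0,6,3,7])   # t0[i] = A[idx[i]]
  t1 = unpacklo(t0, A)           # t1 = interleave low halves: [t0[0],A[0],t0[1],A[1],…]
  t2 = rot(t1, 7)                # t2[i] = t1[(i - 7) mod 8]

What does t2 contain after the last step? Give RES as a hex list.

→ t0 |c2|c2|c2|35|cc|35|ab|2a|
→ t1 |c2|cc|c2|68|c2|ca|35|ab|
→ t2 |cc|c2|68|c2|ca|35|ab|c2|

RES = [0xcc, 0xc2, 0x68, 0xc2, 0xca, 0x35, 0xab, 0xc2]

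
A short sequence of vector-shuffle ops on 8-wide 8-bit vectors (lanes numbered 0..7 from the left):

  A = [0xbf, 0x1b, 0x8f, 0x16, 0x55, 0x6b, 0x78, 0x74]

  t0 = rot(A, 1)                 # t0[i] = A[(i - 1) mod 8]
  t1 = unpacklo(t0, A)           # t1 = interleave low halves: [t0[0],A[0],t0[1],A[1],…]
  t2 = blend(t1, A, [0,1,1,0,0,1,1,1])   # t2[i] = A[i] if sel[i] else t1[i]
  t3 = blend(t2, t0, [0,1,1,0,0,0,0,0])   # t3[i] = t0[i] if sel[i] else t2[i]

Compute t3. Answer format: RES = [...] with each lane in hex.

t0 = [0x74, 0xbf, 0x1b, 0x8f, 0x16, 0x55, 0x6b, 0x78]
t1 = [0x74, 0xbf, 0xbf, 0x1b, 0x1b, 0x8f, 0x8f, 0x16]
t2 = [0x74, 0x1b, 0x8f, 0x1b, 0x1b, 0x6b, 0x78, 0x74]
t3 = [0x74, 0xbf, 0x1b, 0x1b, 0x1b, 0x6b, 0x78, 0x74]

RES = [ 0x74  0xbf  0x1b  0x1b  0x1b  0x6b  0x78  0x74 ]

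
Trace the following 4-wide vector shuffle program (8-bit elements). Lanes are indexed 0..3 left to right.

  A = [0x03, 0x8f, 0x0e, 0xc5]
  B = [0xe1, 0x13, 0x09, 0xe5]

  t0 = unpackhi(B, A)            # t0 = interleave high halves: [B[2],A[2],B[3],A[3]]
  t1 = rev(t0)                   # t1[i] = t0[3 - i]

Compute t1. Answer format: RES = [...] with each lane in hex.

  t0: 09 0e e5 c5
  t1: c5 e5 0e 09

RES = [ 0xc5  0xe5  0x0e  0x09 ]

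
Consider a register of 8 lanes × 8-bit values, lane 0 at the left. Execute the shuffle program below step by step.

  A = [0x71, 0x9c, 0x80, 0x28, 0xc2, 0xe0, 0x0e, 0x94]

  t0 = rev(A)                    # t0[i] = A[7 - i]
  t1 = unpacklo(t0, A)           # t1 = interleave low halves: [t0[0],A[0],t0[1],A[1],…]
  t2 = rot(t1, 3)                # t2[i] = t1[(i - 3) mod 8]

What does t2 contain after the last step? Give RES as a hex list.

t0 = [0x94, 0x0e, 0xe0, 0xc2, 0x28, 0x80, 0x9c, 0x71]
t1 = [0x94, 0x71, 0x0e, 0x9c, 0xe0, 0x80, 0xc2, 0x28]
t2 = [0x80, 0xc2, 0x28, 0x94, 0x71, 0x0e, 0x9c, 0xe0]

RES = [0x80, 0xc2, 0x28, 0x94, 0x71, 0x0e, 0x9c, 0xe0]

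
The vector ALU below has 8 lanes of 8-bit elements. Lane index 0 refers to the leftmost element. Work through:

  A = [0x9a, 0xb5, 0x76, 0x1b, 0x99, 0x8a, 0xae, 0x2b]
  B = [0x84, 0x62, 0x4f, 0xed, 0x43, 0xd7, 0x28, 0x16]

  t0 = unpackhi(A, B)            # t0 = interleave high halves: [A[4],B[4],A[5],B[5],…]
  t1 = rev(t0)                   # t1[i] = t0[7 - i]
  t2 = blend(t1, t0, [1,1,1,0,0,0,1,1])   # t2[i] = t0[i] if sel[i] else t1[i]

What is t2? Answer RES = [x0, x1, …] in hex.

→ t0 |99|43|8a|d7|ae|28|2b|16|
→ t1 |16|2b|28|ae|d7|8a|43|99|
→ t2 |99|43|8a|ae|d7|8a|2b|16|

RES = [ 0x99  0x43  0x8a  0xae  0xd7  0x8a  0x2b  0x16 ]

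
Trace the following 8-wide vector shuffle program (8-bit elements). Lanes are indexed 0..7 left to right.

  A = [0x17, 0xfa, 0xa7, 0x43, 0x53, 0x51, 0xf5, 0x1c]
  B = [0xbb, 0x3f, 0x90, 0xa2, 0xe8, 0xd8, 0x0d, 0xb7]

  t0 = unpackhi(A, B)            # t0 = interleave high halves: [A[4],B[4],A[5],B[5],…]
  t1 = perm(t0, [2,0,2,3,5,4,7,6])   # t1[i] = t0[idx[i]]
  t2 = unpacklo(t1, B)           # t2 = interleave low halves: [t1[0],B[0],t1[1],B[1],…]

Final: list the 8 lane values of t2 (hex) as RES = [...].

RES = [ 0x51  0xbb  0x53  0x3f  0x51  0x90  0xd8  0xa2 ]

  t0: 53 e8 51 d8 f5 0d 1c b7
  t1: 51 53 51 d8 0d f5 b7 1c
  t2: 51 bb 53 3f 51 90 d8 a2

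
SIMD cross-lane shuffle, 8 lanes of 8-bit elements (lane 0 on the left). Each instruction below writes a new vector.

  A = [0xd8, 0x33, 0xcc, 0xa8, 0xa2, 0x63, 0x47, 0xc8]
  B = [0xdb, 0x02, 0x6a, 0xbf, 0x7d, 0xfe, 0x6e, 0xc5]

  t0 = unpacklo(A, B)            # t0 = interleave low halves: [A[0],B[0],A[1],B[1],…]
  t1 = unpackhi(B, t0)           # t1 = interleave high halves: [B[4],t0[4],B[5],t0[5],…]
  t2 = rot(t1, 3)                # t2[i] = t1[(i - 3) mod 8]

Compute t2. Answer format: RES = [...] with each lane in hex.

→ t0 |d8|db|33|02|cc|6a|a8|bf|
→ t1 |7d|cc|fe|6a|6e|a8|c5|bf|
→ t2 |a8|c5|bf|7d|cc|fe|6a|6e|

RES = [0xa8, 0xc5, 0xbf, 0x7d, 0xcc, 0xfe, 0x6a, 0x6e]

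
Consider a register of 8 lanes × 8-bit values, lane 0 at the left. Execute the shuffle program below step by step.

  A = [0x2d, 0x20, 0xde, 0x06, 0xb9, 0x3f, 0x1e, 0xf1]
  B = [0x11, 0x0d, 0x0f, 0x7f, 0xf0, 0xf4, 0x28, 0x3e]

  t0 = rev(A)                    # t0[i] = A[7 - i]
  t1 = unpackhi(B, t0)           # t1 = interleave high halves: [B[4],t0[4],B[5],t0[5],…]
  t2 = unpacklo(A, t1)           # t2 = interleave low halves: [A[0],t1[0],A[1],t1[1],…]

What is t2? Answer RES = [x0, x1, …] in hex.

RES = [0x2d, 0xf0, 0x20, 0x06, 0xde, 0xf4, 0x06, 0xde]

  t0: f1 1e 3f b9 06 de 20 2d
  t1: f0 06 f4 de 28 20 3e 2d
  t2: 2d f0 20 06 de f4 06 de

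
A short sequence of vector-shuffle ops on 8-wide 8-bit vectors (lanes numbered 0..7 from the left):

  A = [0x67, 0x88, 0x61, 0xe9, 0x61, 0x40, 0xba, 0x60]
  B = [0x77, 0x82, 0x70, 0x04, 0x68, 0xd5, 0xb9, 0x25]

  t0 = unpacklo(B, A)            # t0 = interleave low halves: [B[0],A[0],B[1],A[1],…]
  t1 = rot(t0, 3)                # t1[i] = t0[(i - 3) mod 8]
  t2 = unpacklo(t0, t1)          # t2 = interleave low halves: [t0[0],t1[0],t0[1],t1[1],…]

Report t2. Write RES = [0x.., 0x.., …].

t0 = [0x77, 0x67, 0x82, 0x88, 0x70, 0x61, 0x04, 0xe9]
t1 = [0x61, 0x04, 0xe9, 0x77, 0x67, 0x82, 0x88, 0x70]
t2 = [0x77, 0x61, 0x67, 0x04, 0x82, 0xe9, 0x88, 0x77]

RES = [ 0x77  0x61  0x67  0x04  0x82  0xe9  0x88  0x77 ]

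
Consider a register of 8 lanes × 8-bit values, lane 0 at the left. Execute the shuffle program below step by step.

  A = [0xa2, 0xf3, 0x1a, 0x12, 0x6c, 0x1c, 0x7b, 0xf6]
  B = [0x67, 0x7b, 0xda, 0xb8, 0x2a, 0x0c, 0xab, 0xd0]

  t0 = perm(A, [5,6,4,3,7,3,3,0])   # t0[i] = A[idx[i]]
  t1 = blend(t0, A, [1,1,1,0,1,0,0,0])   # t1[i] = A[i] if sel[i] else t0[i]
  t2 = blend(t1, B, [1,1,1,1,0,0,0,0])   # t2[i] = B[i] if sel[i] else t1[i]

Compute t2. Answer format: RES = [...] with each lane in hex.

  t0: 1c 7b 6c 12 f6 12 12 a2
  t1: a2 f3 1a 12 6c 12 12 a2
  t2: 67 7b da b8 6c 12 12 a2

RES = [ 0x67  0x7b  0xda  0xb8  0x6c  0x12  0x12  0xa2 ]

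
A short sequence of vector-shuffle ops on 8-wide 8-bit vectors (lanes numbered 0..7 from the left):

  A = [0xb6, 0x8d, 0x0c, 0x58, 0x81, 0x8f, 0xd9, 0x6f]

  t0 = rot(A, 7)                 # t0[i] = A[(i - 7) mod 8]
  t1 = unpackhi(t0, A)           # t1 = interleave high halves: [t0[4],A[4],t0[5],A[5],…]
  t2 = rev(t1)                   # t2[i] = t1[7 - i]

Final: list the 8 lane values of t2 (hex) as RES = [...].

t0 = [0x8d, 0x0c, 0x58, 0x81, 0x8f, 0xd9, 0x6f, 0xb6]
t1 = [0x8f, 0x81, 0xd9, 0x8f, 0x6f, 0xd9, 0xb6, 0x6f]
t2 = [0x6f, 0xb6, 0xd9, 0x6f, 0x8f, 0xd9, 0x81, 0x8f]

RES = [0x6f, 0xb6, 0xd9, 0x6f, 0x8f, 0xd9, 0x81, 0x8f]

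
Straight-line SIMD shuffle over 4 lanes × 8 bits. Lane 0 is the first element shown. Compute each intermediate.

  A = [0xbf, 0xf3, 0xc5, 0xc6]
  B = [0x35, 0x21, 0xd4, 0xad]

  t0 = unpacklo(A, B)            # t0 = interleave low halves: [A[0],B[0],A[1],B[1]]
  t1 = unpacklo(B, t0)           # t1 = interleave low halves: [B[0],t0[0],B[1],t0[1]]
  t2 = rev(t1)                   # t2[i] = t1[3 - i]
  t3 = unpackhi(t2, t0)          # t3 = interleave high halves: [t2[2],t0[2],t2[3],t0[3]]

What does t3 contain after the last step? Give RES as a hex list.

RES = [ 0xbf  0xf3  0x35  0x21 ]

t0 = [0xbf, 0x35, 0xf3, 0x21]
t1 = [0x35, 0xbf, 0x21, 0x35]
t2 = [0x35, 0x21, 0xbf, 0x35]
t3 = [0xbf, 0xf3, 0x35, 0x21]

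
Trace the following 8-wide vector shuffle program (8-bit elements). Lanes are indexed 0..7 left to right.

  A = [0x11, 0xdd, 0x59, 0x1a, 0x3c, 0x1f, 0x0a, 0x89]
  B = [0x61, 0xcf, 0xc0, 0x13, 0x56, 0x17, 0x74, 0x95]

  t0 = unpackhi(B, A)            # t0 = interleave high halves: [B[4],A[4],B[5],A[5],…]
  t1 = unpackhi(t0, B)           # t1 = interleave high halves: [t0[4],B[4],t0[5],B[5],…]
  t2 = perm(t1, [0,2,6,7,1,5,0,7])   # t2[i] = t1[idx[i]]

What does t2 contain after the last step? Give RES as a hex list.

RES = [0x74, 0x0a, 0x89, 0x95, 0x56, 0x74, 0x74, 0x95]

→ t0 |56|3c|17|1f|74|0a|95|89|
→ t1 |74|56|0a|17|95|74|89|95|
→ t2 |74|0a|89|95|56|74|74|95|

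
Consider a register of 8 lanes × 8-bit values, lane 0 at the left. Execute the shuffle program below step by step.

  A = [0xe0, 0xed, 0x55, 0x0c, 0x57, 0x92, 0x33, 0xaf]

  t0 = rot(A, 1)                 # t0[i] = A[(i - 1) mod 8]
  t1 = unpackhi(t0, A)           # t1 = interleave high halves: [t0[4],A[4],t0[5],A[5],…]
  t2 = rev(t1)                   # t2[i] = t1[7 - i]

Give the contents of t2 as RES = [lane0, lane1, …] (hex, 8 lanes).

t0 = [0xaf, 0xe0, 0xed, 0x55, 0x0c, 0x57, 0x92, 0x33]
t1 = [0x0c, 0x57, 0x57, 0x92, 0x92, 0x33, 0x33, 0xaf]
t2 = [0xaf, 0x33, 0x33, 0x92, 0x92, 0x57, 0x57, 0x0c]

RES = [ 0xaf  0x33  0x33  0x92  0x92  0x57  0x57  0x0c ]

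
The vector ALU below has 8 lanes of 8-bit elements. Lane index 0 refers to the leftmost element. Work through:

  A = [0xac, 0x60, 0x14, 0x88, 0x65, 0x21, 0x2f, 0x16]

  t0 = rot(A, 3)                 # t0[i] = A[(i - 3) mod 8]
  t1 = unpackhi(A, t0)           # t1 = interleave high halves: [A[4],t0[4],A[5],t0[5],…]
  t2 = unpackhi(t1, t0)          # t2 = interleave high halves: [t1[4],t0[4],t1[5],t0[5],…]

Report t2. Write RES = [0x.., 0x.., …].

RES = [0x2f, 0x60, 0x88, 0x14, 0x16, 0x88, 0x65, 0x65]

  t0: 21 2f 16 ac 60 14 88 65
  t1: 65 60 21 14 2f 88 16 65
  t2: 2f 60 88 14 16 88 65 65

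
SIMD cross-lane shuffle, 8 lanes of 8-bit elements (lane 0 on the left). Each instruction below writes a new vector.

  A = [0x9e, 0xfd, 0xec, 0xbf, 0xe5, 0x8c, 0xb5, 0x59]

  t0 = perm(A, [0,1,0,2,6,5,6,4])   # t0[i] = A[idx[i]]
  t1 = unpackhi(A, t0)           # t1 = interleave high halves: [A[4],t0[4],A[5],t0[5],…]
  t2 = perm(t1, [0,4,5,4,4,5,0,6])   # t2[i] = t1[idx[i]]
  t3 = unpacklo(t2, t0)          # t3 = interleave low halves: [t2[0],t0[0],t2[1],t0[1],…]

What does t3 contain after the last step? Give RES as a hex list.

RES = [0xe5, 0x9e, 0xb5, 0xfd, 0xb5, 0x9e, 0xb5, 0xec]

→ t0 |9e|fd|9e|ec|b5|8c|b5|e5|
→ t1 |e5|b5|8c|8c|b5|b5|59|e5|
→ t2 |e5|b5|b5|b5|b5|b5|e5|59|
→ t3 |e5|9e|b5|fd|b5|9e|b5|ec|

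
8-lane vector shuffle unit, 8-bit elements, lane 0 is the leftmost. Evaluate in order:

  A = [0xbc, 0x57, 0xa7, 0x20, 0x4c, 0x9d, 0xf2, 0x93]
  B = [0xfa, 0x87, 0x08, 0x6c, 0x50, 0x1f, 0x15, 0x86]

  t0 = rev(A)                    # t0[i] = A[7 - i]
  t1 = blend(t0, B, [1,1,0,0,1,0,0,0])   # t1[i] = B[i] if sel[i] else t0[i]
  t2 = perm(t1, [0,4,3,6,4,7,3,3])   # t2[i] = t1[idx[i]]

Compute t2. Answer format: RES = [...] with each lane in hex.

RES = [ 0xfa  0x50  0x4c  0x57  0x50  0xbc  0x4c  0x4c ]

→ t0 |93|f2|9d|4c|20|a7|57|bc|
→ t1 |fa|87|9d|4c|50|a7|57|bc|
→ t2 |fa|50|4c|57|50|bc|4c|4c|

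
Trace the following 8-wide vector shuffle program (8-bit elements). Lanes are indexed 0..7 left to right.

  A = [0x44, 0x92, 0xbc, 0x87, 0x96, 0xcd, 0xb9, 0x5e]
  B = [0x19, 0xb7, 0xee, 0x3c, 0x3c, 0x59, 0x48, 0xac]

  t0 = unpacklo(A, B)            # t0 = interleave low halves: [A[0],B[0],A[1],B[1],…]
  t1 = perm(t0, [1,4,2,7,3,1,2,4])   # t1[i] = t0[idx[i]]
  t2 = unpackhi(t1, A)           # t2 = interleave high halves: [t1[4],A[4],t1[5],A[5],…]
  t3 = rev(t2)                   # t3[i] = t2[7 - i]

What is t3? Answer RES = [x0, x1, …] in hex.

RES = [ 0x5e  0xbc  0xb9  0x92  0xcd  0x19  0x96  0xb7 ]

→ t0 |44|19|92|b7|bc|ee|87|3c|
→ t1 |19|bc|92|3c|b7|19|92|bc|
→ t2 |b7|96|19|cd|92|b9|bc|5e|
→ t3 |5e|bc|b9|92|cd|19|96|b7|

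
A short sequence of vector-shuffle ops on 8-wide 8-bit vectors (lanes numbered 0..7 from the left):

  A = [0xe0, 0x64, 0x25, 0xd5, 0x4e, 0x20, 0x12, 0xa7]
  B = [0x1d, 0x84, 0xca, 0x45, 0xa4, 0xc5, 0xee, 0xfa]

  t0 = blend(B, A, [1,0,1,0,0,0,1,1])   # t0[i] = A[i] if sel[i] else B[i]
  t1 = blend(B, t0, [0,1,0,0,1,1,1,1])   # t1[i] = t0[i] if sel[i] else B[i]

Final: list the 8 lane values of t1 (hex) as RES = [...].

→ t0 |e0|84|25|45|a4|c5|12|a7|
→ t1 |1d|84|ca|45|a4|c5|12|a7|

RES = [0x1d, 0x84, 0xca, 0x45, 0xa4, 0xc5, 0x12, 0xa7]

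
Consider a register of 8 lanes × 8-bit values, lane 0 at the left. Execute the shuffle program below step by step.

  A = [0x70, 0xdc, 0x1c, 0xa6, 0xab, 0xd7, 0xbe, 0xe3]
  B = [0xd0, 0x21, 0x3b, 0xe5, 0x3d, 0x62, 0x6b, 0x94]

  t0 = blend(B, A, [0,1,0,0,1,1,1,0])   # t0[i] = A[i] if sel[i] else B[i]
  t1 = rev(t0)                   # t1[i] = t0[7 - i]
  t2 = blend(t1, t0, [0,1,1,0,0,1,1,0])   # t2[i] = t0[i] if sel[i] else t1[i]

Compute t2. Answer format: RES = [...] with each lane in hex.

RES = [0x94, 0xdc, 0x3b, 0xab, 0xe5, 0xd7, 0xbe, 0xd0]

  t0: d0 dc 3b e5 ab d7 be 94
  t1: 94 be d7 ab e5 3b dc d0
  t2: 94 dc 3b ab e5 d7 be d0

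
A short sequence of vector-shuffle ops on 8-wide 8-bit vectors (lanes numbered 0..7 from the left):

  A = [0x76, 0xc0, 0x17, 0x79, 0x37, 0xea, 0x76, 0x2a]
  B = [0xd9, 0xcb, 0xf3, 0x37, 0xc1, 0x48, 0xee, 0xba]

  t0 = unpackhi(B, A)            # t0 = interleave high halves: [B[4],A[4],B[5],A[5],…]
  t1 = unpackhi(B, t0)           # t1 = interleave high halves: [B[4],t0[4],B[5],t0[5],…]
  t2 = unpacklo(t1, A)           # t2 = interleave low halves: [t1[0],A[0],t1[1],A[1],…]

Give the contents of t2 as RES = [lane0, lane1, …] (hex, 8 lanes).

RES = [ 0xc1  0x76  0xee  0xc0  0x48  0x17  0x76  0x79 ]

t0 = [0xc1, 0x37, 0x48, 0xea, 0xee, 0x76, 0xba, 0x2a]
t1 = [0xc1, 0xee, 0x48, 0x76, 0xee, 0xba, 0xba, 0x2a]
t2 = [0xc1, 0x76, 0xee, 0xc0, 0x48, 0x17, 0x76, 0x79]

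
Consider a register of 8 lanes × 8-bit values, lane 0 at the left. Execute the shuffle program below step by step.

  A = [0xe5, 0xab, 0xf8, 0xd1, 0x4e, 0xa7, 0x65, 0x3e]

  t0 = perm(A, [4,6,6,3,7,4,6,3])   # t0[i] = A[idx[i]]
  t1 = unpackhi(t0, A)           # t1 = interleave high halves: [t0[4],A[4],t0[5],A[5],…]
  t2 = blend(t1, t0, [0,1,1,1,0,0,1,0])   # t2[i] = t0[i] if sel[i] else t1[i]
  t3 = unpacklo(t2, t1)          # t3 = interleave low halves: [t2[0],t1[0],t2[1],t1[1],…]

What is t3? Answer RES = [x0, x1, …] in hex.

RES = [0x3e, 0x3e, 0x65, 0x4e, 0x65, 0x4e, 0xd1, 0xa7]

→ t0 |4e|65|65|d1|3e|4e|65|d1|
→ t1 |3e|4e|4e|a7|65|65|d1|3e|
→ t2 |3e|65|65|d1|65|65|65|3e|
→ t3 |3e|3e|65|4e|65|4e|d1|a7|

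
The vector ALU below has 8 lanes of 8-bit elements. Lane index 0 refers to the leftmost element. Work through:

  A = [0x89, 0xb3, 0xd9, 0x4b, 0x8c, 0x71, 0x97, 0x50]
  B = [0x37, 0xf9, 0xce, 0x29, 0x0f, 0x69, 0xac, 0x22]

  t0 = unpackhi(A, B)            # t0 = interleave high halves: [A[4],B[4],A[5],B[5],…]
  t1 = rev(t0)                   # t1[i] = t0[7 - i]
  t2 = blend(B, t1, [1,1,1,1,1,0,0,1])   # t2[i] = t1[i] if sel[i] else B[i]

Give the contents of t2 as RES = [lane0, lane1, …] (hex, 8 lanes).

RES = [0x22, 0x50, 0xac, 0x97, 0x69, 0x69, 0xac, 0x8c]

→ t0 |8c|0f|71|69|97|ac|50|22|
→ t1 |22|50|ac|97|69|71|0f|8c|
→ t2 |22|50|ac|97|69|69|ac|8c|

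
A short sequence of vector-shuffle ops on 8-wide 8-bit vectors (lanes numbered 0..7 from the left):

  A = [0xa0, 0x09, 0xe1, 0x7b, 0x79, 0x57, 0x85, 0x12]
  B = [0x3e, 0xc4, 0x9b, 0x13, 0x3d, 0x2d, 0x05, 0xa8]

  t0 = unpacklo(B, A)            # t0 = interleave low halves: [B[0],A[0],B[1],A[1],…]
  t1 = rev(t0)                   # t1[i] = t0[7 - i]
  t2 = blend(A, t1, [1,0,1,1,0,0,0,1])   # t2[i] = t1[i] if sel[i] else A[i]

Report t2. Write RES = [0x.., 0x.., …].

RES = [ 0x7b  0x09  0xe1  0x9b  0x79  0x57  0x85  0x3e ]

→ t0 |3e|a0|c4|09|9b|e1|13|7b|
→ t1 |7b|13|e1|9b|09|c4|a0|3e|
→ t2 |7b|09|e1|9b|79|57|85|3e|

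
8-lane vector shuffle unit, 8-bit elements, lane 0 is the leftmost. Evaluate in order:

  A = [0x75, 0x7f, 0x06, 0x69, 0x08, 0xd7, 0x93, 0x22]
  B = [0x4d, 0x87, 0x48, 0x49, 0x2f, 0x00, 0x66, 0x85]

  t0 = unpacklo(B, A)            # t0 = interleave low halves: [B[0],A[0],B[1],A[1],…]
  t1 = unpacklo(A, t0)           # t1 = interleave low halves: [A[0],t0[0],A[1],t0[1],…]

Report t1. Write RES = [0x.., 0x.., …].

RES = [ 0x75  0x4d  0x7f  0x75  0x06  0x87  0x69  0x7f ]

→ t0 |4d|75|87|7f|48|06|49|69|
→ t1 |75|4d|7f|75|06|87|69|7f|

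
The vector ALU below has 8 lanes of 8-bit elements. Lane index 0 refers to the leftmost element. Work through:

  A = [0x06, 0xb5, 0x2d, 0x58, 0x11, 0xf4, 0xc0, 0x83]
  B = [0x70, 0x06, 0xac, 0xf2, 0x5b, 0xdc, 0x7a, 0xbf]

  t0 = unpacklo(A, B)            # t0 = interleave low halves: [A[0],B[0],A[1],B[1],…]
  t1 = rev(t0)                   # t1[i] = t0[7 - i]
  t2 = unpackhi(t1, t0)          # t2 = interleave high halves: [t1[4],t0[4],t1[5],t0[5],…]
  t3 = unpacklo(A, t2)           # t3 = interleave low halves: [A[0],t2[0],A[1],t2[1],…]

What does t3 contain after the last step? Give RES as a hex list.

RES = [0x06, 0x06, 0xb5, 0x2d, 0x2d, 0xb5, 0x58, 0xac]

→ t0 |06|70|b5|06|2d|ac|58|f2|
→ t1 |f2|58|ac|2d|06|b5|70|06|
→ t2 |06|2d|b5|ac|70|58|06|f2|
→ t3 |06|06|b5|2d|2d|b5|58|ac|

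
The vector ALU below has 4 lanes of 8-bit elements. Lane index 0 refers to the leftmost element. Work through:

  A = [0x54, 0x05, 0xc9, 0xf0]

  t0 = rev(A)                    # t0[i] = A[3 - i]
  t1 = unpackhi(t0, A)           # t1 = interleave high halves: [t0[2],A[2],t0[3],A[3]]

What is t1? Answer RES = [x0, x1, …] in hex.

→ t0 |f0|c9|05|54|
→ t1 |05|c9|54|f0|

RES = [0x05, 0xc9, 0x54, 0xf0]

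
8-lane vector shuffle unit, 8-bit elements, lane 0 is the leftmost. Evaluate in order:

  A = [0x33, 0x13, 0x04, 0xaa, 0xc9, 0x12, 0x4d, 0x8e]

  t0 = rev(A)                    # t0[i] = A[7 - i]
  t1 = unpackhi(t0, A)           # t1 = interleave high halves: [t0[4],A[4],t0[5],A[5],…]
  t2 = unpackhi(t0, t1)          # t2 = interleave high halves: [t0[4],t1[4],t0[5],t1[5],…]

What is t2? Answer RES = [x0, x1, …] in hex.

RES = [ 0xaa  0x13  0x04  0x4d  0x13  0x33  0x33  0x8e ]

  t0: 8e 4d 12 c9 aa 04 13 33
  t1: aa c9 04 12 13 4d 33 8e
  t2: aa 13 04 4d 13 33 33 8e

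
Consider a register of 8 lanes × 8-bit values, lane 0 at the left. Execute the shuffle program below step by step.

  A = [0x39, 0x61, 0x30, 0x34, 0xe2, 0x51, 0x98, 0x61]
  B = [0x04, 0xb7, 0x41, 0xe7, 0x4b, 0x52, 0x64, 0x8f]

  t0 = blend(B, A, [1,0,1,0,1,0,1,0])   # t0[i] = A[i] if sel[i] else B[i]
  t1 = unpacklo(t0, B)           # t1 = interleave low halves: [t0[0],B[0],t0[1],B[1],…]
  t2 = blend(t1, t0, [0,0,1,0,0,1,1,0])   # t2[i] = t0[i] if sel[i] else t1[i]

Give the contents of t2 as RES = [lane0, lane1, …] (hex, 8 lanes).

t0 = [0x39, 0xb7, 0x30, 0xe7, 0xe2, 0x52, 0x98, 0x8f]
t1 = [0x39, 0x04, 0xb7, 0xb7, 0x30, 0x41, 0xe7, 0xe7]
t2 = [0x39, 0x04, 0x30, 0xb7, 0x30, 0x52, 0x98, 0xe7]

RES = [0x39, 0x04, 0x30, 0xb7, 0x30, 0x52, 0x98, 0xe7]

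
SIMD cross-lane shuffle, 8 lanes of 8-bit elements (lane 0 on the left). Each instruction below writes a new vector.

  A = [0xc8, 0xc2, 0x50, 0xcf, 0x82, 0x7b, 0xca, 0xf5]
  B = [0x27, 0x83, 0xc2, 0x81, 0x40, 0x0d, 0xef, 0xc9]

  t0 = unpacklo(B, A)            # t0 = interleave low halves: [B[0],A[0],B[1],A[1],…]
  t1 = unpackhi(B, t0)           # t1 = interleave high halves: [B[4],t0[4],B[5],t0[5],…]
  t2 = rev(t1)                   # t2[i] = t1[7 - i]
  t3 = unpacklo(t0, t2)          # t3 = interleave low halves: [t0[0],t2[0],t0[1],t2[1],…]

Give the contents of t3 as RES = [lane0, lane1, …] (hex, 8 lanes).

→ t0 |27|c8|83|c2|c2|50|81|cf|
→ t1 |40|c2|0d|50|ef|81|c9|cf|
→ t2 |cf|c9|81|ef|50|0d|c2|40|
→ t3 |27|cf|c8|c9|83|81|c2|ef|

RES = [ 0x27  0xcf  0xc8  0xc9  0x83  0x81  0xc2  0xef ]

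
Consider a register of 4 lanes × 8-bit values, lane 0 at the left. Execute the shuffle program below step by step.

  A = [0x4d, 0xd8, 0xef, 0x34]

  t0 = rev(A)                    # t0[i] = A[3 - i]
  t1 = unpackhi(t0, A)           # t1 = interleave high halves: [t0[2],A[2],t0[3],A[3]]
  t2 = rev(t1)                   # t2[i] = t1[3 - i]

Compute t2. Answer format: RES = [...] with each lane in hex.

  t0: 34 ef d8 4d
  t1: d8 ef 4d 34
  t2: 34 4d ef d8

RES = [ 0x34  0x4d  0xef  0xd8 ]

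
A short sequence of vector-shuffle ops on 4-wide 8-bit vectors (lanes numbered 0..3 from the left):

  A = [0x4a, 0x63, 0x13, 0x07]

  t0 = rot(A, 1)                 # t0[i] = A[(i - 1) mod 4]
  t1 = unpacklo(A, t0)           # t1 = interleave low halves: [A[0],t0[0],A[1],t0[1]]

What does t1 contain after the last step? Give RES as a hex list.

RES = [ 0x4a  0x07  0x63  0x4a ]

  t0: 07 4a 63 13
  t1: 4a 07 63 4a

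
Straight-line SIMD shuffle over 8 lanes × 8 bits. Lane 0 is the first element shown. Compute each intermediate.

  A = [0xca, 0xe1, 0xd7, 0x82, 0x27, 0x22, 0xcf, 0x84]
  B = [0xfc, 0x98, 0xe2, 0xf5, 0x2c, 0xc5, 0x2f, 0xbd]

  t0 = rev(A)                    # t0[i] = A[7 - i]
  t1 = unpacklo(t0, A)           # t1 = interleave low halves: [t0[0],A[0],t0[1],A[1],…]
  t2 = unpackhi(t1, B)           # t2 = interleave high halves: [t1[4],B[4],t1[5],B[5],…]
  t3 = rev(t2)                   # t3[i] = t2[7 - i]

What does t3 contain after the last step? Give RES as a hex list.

RES = [0xbd, 0x82, 0x2f, 0x27, 0xc5, 0xd7, 0x2c, 0x22]

  t0: 84 cf 22 27 82 d7 e1 ca
  t1: 84 ca cf e1 22 d7 27 82
  t2: 22 2c d7 c5 27 2f 82 bd
  t3: bd 82 2f 27 c5 d7 2c 22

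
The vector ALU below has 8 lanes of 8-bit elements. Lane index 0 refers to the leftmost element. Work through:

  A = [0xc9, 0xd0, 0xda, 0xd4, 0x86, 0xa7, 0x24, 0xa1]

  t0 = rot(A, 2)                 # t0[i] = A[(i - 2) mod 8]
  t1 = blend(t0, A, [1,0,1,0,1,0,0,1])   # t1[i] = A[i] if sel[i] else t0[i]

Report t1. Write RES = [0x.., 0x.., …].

RES = [ 0xc9  0xa1  0xda  0xd0  0x86  0xd4  0x86  0xa1 ]

  t0: 24 a1 c9 d0 da d4 86 a7
  t1: c9 a1 da d0 86 d4 86 a1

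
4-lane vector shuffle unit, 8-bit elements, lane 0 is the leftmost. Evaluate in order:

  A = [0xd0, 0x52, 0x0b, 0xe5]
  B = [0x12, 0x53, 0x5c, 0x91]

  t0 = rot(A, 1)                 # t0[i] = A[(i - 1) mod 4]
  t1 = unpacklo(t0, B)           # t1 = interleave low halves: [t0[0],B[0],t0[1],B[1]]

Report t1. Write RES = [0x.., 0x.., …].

RES = [0xe5, 0x12, 0xd0, 0x53]

→ t0 |e5|d0|52|0b|
→ t1 |e5|12|d0|53|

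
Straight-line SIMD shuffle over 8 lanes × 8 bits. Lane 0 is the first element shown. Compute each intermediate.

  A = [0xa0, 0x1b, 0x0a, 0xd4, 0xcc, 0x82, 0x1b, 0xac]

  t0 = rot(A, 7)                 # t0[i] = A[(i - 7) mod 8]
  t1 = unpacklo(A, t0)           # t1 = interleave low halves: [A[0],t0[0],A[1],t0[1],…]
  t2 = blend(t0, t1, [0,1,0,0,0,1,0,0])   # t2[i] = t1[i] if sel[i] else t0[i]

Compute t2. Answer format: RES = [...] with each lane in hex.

t0 = [0x1b, 0x0a, 0xd4, 0xcc, 0x82, 0x1b, 0xac, 0xa0]
t1 = [0xa0, 0x1b, 0x1b, 0x0a, 0x0a, 0xd4, 0xd4, 0xcc]
t2 = [0x1b, 0x1b, 0xd4, 0xcc, 0x82, 0xd4, 0xac, 0xa0]

RES = [0x1b, 0x1b, 0xd4, 0xcc, 0x82, 0xd4, 0xac, 0xa0]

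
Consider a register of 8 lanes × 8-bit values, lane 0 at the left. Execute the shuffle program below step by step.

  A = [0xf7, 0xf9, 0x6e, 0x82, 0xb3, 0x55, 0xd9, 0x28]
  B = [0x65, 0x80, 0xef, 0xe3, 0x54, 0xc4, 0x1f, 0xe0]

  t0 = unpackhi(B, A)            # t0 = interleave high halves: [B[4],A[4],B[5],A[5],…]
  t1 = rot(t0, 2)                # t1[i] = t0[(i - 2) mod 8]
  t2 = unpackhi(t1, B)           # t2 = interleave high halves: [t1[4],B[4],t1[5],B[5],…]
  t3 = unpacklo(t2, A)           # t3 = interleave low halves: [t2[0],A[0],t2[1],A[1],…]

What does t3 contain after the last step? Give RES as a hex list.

  t0: 54 b3 c4 55 1f d9 e0 28
  t1: e0 28 54 b3 c4 55 1f d9
  t2: c4 54 55 c4 1f 1f d9 e0
  t3: c4 f7 54 f9 55 6e c4 82

RES = [ 0xc4  0xf7  0x54  0xf9  0x55  0x6e  0xc4  0x82 ]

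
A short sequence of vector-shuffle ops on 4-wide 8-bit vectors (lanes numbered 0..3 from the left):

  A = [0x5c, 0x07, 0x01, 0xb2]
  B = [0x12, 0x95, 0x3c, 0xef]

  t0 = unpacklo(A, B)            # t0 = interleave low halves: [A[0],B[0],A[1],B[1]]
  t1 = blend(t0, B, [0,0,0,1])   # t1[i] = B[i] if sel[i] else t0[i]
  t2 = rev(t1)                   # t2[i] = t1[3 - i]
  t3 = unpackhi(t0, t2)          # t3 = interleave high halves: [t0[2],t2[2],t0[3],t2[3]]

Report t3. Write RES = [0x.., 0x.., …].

  t0: 5c 12 07 95
  t1: 5c 12 07 ef
  t2: ef 07 12 5c
  t3: 07 12 95 5c

RES = [0x07, 0x12, 0x95, 0x5c]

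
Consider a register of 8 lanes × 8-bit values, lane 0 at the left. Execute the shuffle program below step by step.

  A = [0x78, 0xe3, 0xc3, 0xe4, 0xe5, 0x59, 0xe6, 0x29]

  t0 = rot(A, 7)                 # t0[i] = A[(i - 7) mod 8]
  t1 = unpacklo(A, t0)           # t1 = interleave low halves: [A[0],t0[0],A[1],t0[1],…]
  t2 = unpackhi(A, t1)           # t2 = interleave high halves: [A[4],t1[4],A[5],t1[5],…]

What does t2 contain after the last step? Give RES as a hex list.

RES = [0xe5, 0xc3, 0x59, 0xe4, 0xe6, 0xe4, 0x29, 0xe5]

t0 = [0xe3, 0xc3, 0xe4, 0xe5, 0x59, 0xe6, 0x29, 0x78]
t1 = [0x78, 0xe3, 0xe3, 0xc3, 0xc3, 0xe4, 0xe4, 0xe5]
t2 = [0xe5, 0xc3, 0x59, 0xe4, 0xe6, 0xe4, 0x29, 0xe5]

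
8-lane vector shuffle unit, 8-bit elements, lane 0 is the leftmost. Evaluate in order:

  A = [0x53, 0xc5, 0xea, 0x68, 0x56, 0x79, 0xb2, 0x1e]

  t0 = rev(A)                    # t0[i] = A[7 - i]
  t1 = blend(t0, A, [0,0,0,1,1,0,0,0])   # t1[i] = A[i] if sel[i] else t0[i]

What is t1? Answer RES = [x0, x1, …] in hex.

RES = [0x1e, 0xb2, 0x79, 0x68, 0x56, 0xea, 0xc5, 0x53]

  t0: 1e b2 79 56 68 ea c5 53
  t1: 1e b2 79 68 56 ea c5 53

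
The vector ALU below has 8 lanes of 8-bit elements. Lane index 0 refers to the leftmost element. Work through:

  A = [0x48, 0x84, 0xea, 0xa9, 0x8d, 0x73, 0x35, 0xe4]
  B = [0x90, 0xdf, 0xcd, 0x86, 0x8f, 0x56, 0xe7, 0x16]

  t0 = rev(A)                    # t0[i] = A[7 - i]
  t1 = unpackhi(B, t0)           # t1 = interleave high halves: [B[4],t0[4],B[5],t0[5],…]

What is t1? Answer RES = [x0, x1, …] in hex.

  t0: e4 35 73 8d a9 ea 84 48
  t1: 8f a9 56 ea e7 84 16 48

RES = [0x8f, 0xa9, 0x56, 0xea, 0xe7, 0x84, 0x16, 0x48]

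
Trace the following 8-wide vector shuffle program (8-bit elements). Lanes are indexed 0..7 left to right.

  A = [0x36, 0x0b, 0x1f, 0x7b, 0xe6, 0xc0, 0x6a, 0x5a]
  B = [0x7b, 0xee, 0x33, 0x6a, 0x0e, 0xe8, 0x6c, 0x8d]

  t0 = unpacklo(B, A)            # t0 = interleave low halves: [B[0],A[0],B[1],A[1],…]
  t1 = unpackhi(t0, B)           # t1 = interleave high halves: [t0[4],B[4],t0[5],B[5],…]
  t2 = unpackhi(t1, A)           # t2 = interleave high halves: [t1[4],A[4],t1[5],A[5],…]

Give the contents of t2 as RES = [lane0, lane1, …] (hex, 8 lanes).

→ t0 |7b|36|ee|0b|33|1f|6a|7b|
→ t1 |33|0e|1f|e8|6a|6c|7b|8d|
→ t2 |6a|e6|6c|c0|7b|6a|8d|5a|

RES = [ 0x6a  0xe6  0x6c  0xc0  0x7b  0x6a  0x8d  0x5a ]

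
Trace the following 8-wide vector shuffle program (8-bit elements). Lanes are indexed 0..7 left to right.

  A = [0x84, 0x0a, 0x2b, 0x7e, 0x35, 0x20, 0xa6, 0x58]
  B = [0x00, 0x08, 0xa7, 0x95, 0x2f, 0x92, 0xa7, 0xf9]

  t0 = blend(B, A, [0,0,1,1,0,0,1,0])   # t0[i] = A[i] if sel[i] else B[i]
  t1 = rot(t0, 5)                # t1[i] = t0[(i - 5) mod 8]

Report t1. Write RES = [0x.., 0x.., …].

RES = [ 0x7e  0x2f  0x92  0xa6  0xf9  0x00  0x08  0x2b ]

  t0: 00 08 2b 7e 2f 92 a6 f9
  t1: 7e 2f 92 a6 f9 00 08 2b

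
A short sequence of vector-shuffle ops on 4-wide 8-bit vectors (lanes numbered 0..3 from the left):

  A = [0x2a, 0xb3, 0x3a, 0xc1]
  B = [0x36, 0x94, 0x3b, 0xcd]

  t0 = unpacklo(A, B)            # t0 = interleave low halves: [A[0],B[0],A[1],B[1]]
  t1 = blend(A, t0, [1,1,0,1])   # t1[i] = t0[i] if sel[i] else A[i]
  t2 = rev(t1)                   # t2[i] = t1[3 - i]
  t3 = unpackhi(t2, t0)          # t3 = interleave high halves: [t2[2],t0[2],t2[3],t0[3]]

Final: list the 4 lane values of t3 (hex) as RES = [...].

→ t0 |2a|36|b3|94|
→ t1 |2a|36|3a|94|
→ t2 |94|3a|36|2a|
→ t3 |36|b3|2a|94|

RES = [ 0x36  0xb3  0x2a  0x94 ]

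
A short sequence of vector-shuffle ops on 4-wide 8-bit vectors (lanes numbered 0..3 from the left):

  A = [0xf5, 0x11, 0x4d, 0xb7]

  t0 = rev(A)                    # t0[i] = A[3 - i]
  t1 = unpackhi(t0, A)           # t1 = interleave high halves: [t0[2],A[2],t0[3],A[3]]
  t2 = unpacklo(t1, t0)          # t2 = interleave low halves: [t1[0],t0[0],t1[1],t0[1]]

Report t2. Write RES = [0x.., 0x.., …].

RES = [ 0x11  0xb7  0x4d  0x4d ]

t0 = [0xb7, 0x4d, 0x11, 0xf5]
t1 = [0x11, 0x4d, 0xf5, 0xb7]
t2 = [0x11, 0xb7, 0x4d, 0x4d]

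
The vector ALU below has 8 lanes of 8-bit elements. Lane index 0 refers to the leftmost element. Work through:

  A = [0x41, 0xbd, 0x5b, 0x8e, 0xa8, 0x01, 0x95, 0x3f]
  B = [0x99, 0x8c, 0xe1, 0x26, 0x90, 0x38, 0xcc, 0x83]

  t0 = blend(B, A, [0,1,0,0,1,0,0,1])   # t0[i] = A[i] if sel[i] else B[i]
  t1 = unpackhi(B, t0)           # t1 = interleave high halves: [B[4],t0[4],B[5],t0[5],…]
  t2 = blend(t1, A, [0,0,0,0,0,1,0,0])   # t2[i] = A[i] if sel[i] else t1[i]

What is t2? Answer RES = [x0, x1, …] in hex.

t0 = [0x99, 0xbd, 0xe1, 0x26, 0xa8, 0x38, 0xcc, 0x3f]
t1 = [0x90, 0xa8, 0x38, 0x38, 0xcc, 0xcc, 0x83, 0x3f]
t2 = [0x90, 0xa8, 0x38, 0x38, 0xcc, 0x01, 0x83, 0x3f]

RES = [ 0x90  0xa8  0x38  0x38  0xcc  0x01  0x83  0x3f ]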